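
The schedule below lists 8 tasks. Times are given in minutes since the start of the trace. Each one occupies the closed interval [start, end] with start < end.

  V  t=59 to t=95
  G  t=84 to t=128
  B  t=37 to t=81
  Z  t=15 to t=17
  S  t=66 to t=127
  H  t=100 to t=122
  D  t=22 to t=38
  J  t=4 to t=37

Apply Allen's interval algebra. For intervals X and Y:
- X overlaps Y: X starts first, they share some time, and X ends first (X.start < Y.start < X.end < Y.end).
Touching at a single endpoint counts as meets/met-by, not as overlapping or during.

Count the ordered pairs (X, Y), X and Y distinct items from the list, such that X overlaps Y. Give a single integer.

7

Checking all 56 ordered pairs for relation 'overlaps'; matching pairs in alphabetical order:
(B, S): B overlaps S ✓
(B, V): B overlaps V ✓
(D, B): D overlaps B ✓
(J, D): J overlaps D ✓
(S, G): S overlaps G ✓
(V, G): V overlaps G ✓
(V, S): V overlaps S ✓
Count: 7.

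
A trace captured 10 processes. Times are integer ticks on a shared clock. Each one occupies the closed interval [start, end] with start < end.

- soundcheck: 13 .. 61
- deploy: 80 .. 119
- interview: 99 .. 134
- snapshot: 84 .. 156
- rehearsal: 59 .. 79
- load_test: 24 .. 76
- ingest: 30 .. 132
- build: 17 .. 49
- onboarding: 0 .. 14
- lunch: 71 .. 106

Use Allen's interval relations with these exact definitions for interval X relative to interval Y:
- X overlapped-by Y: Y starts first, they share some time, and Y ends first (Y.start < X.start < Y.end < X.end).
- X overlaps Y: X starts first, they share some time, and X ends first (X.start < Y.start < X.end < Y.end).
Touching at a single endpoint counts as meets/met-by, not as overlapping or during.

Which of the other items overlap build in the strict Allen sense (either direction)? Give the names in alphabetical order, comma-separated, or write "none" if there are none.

Target build = [17, 49].
deploy [80, 119] → after → no.
ingest [30, 132] → overlapped-by → yes.
interview [99, 134] → after → no.
load_test [24, 76] → overlapped-by → yes.
lunch [71, 106] → after → no.
onboarding [0, 14] → before → no.
rehearsal [59, 79] → after → no.
snapshot [84, 156] → after → no.
soundcheck [13, 61] → contains → no.
Result: ingest, load_test.

ingest, load_test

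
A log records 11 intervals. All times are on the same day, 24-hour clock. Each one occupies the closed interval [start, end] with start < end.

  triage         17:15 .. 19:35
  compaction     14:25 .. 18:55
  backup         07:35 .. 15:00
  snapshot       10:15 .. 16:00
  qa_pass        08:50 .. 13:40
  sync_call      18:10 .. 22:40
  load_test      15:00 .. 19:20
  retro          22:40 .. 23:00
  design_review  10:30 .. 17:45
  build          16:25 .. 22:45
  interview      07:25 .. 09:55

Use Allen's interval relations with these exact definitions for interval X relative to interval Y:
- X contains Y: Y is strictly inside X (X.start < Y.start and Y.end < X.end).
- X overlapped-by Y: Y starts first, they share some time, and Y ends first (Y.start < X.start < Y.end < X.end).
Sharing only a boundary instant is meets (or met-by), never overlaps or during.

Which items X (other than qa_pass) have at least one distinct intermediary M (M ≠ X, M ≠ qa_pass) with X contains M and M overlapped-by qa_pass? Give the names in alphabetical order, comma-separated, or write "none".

none

Target qa_pass = [08:50, 13:40].
Intermediaries M with M overlapped-by qa_pass: design_review, snapshot.
Via design_review — items with X contains design_review: none.
Via snapshot — items with X contains snapshot: none.
Union: none.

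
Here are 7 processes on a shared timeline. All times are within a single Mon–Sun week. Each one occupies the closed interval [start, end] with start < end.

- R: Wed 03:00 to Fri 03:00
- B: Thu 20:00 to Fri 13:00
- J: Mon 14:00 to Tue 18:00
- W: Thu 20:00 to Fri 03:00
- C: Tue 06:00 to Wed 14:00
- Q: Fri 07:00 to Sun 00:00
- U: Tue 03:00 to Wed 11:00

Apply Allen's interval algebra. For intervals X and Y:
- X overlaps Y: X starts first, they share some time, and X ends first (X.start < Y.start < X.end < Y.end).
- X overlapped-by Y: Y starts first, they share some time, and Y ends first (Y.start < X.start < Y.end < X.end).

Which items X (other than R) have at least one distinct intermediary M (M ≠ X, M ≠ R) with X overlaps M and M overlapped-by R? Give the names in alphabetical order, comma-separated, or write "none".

none

Target R = [Wed 03:00, Fri 03:00].
Intermediaries M with M overlapped-by R: B.
Via B — items with X overlaps B: none.
Union: none.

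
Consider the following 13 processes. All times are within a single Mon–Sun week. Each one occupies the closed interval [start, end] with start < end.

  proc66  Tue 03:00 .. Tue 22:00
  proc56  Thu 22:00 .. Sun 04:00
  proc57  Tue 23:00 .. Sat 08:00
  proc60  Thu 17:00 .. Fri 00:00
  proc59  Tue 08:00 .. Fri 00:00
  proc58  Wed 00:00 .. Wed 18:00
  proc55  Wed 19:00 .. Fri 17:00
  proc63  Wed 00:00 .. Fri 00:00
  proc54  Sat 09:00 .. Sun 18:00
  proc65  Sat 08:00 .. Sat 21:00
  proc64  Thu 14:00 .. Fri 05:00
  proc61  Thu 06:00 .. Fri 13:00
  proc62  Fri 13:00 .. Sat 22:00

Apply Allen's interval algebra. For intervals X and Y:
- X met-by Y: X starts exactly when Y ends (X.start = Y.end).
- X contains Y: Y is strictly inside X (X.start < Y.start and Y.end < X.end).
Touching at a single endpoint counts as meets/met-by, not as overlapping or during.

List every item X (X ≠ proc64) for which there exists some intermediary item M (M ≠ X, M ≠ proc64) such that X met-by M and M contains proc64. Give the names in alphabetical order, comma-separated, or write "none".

proc62, proc65

Target proc64 = [Thu 14:00, Fri 05:00].
Intermediaries M with M contains proc64: proc55, proc57, proc61.
Via proc55 — items with X met-by proc55: none.
Via proc57 — items with X met-by proc57: proc65.
Via proc61 — items with X met-by proc61: proc62.
Union: proc62, proc65.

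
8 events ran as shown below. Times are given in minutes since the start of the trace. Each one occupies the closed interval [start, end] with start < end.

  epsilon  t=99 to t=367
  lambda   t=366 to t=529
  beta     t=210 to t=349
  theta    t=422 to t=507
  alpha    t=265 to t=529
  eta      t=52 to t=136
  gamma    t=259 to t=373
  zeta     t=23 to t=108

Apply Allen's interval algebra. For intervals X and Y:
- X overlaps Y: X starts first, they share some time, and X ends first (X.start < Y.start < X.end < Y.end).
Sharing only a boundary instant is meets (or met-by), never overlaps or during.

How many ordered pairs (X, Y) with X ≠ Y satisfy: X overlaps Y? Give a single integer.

10

Checking all 56 ordered pairs for relation 'overlaps'; matching pairs in alphabetical order:
(beta, alpha): beta overlaps alpha ✓
(beta, gamma): beta overlaps gamma ✓
(epsilon, alpha): epsilon overlaps alpha ✓
(epsilon, gamma): epsilon overlaps gamma ✓
(epsilon, lambda): epsilon overlaps lambda ✓
(eta, epsilon): eta overlaps epsilon ✓
(gamma, alpha): gamma overlaps alpha ✓
(gamma, lambda): gamma overlaps lambda ✓
(zeta, epsilon): zeta overlaps epsilon ✓
(zeta, eta): zeta overlaps eta ✓
Count: 10.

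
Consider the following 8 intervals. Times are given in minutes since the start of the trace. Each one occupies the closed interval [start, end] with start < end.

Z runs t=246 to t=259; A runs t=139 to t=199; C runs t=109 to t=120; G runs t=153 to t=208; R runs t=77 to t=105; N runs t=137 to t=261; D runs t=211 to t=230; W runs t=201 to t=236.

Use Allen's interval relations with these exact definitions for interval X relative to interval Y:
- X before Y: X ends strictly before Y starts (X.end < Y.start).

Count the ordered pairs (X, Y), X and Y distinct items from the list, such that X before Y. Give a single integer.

20

Checking all 56 ordered pairs for relation 'before'; matching pairs in alphabetical order:
(A, D): A before D ✓
(A, W): A before W ✓
(A, Z): A before Z ✓
(C, A): C before A ✓
(C, D): C before D ✓
(C, G): C before G ✓
(C, N): C before N ✓
(C, W): C before W ✓
(C, Z): C before Z ✓
(D, Z): D before Z ✓
(G, D): G before D ✓
(G, Z): G before Z ✓
(R, A): R before A ✓
(R, C): R before C ✓
(R, D): R before D ✓
(R, G): R before G ✓
(R, N): R before N ✓
(R, W): R before W ✓
(R, Z): R before Z ✓
(W, Z): W before Z ✓
Count: 20.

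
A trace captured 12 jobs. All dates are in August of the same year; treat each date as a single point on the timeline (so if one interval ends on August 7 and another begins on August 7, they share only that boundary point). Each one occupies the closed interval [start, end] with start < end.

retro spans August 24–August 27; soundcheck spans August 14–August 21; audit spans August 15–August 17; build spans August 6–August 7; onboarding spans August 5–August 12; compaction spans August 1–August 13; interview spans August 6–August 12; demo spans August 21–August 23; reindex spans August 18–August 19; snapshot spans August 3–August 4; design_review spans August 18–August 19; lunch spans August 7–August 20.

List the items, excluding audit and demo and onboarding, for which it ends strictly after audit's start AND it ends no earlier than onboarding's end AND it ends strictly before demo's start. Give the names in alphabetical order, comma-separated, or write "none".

Conditions: its end is strictly after audit's start (X.end > August 15) AND its end is no earlier than onboarding's end (X.end >= August 12) AND its end is strictly before demo's start (X.end < August 21).
build: end August 7 > August 15? ✗; end August 7 >= August 12? ✗; end August 7 < August 21? ✓ → no.
compaction: end August 13 > August 15? ✗; end August 13 >= August 12? ✓; end August 13 < August 21? ✓ → no.
design_review: end August 19 > August 15? ✓; end August 19 >= August 12? ✓; end August 19 < August 21? ✓ → yes.
interview: end August 12 > August 15? ✗; end August 12 >= August 12? ✓; end August 12 < August 21? ✓ → no.
lunch: end August 20 > August 15? ✓; end August 20 >= August 12? ✓; end August 20 < August 21? ✓ → yes.
reindex: end August 19 > August 15? ✓; end August 19 >= August 12? ✓; end August 19 < August 21? ✓ → yes.
retro: end August 27 > August 15? ✓; end August 27 >= August 12? ✓; end August 27 < August 21? ✗ → no.
snapshot: end August 4 > August 15? ✗; end August 4 >= August 12? ✗; end August 4 < August 21? ✓ → no.
soundcheck: end August 21 > August 15? ✓; end August 21 >= August 12? ✓; end August 21 < August 21? ✗ → no.
Result: design_review, lunch, reindex.

design_review, lunch, reindex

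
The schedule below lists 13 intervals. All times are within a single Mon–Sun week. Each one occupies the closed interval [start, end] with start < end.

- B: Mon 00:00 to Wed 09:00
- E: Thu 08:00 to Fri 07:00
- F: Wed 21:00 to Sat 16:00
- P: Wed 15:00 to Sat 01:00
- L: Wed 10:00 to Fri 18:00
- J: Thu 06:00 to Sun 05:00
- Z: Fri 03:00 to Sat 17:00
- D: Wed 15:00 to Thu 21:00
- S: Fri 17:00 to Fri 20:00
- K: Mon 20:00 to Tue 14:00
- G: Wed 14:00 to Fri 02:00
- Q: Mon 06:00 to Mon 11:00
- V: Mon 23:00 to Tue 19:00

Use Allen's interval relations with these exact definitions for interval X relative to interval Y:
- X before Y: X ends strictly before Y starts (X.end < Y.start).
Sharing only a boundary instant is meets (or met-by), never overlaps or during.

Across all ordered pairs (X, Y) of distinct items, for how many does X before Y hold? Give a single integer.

43

Checking all 156 ordered pairs for relation 'before'; matching pairs in alphabetical order:
(B, D): B before D ✓
(B, E): B before E ✓
(B, F): B before F ✓
(B, G): B before G ✓
(B, J): B before J ✓
(B, L): B before L ✓
(B, P): B before P ✓
(B, S): B before S ✓
(B, Z): B before Z ✓
(D, S): D before S ✓
(D, Z): D before Z ✓
(E, S): E before S ✓
(G, S): G before S ✓
(G, Z): G before Z ✓
(K, D): K before D ✓
(K, E): K before E ✓
(K, F): K before F ✓
(K, G): K before G ✓
(K, J): K before J ✓
(K, L): K before L ✓
(K, P): K before P ✓
(K, S): K before S ✓
(K, Z): K before Z ✓
(Q, D): Q before D ✓
... plus 19 further pairs not listed.
Count: 43.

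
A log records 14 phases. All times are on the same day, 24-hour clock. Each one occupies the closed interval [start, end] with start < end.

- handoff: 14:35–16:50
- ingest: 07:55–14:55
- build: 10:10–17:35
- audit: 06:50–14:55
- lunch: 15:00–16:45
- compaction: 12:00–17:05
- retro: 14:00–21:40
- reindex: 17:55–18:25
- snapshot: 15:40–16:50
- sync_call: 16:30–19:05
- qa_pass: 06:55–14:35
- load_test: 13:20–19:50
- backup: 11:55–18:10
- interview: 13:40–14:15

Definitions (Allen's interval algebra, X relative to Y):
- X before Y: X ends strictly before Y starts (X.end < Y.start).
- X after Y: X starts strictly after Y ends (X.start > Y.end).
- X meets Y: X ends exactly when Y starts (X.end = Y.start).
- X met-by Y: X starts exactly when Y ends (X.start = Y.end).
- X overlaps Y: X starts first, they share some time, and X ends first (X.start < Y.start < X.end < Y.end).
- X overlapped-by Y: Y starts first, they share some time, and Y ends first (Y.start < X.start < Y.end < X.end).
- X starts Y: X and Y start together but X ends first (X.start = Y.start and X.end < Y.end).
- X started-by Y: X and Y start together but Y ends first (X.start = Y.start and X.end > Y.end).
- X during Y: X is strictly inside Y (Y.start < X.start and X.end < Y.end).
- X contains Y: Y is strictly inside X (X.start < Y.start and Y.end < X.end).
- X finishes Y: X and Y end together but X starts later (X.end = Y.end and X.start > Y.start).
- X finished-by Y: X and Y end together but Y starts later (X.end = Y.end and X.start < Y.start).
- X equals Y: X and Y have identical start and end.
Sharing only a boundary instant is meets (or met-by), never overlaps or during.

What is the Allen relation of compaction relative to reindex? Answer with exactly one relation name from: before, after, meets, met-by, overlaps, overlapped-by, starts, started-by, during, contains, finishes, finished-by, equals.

before

compaction = [12:00, 17:05]; reindex = [17:55, 18:25].
Compare endpoints: compaction.start < reindex.start, compaction.start < reindex.end, compaction.end < reindex.start, compaction.end < reindex.end.
That pattern is 'before'.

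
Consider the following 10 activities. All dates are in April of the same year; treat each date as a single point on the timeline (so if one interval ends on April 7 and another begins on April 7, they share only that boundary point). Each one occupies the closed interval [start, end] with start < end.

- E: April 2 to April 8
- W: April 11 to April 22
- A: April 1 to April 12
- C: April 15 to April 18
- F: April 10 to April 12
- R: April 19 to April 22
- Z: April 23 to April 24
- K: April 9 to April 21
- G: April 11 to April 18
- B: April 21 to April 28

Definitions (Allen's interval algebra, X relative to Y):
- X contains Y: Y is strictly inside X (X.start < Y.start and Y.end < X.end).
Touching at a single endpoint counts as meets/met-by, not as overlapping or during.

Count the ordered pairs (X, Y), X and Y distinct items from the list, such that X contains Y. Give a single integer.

6

Checking all 90 ordered pairs for relation 'contains'; matching pairs in alphabetical order:
(A, E): A contains E ✓
(B, Z): B contains Z ✓
(K, C): K contains C ✓
(K, F): K contains F ✓
(K, G): K contains G ✓
(W, C): W contains C ✓
Count: 6.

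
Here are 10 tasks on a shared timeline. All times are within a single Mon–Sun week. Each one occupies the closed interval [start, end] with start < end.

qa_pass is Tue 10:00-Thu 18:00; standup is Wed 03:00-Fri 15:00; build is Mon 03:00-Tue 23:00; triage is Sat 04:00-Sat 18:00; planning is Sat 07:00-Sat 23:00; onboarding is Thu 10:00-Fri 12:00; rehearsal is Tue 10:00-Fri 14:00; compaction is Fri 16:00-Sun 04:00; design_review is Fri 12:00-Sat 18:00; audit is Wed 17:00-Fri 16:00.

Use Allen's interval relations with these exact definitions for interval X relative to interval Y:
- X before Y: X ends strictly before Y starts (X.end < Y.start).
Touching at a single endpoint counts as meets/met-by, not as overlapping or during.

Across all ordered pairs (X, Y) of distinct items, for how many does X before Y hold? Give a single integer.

22

Checking all 90 ordered pairs for relation 'before'; matching pairs in alphabetical order:
(audit, planning): audit before planning ✓
(audit, triage): audit before triage ✓
(build, audit): build before audit ✓
(build, compaction): build before compaction ✓
(build, design_review): build before design_review ✓
(build, onboarding): build before onboarding ✓
(build, planning): build before planning ✓
(build, standup): build before standup ✓
(build, triage): build before triage ✓
(onboarding, compaction): onboarding before compaction ✓
(onboarding, planning): onboarding before planning ✓
(onboarding, triage): onboarding before triage ✓
(qa_pass, compaction): qa_pass before compaction ✓
(qa_pass, design_review): qa_pass before design_review ✓
(qa_pass, planning): qa_pass before planning ✓
(qa_pass, triage): qa_pass before triage ✓
(rehearsal, compaction): rehearsal before compaction ✓
(rehearsal, planning): rehearsal before planning ✓
(rehearsal, triage): rehearsal before triage ✓
(standup, compaction): standup before compaction ✓
(standup, planning): standup before planning ✓
(standup, triage): standup before triage ✓
Count: 22.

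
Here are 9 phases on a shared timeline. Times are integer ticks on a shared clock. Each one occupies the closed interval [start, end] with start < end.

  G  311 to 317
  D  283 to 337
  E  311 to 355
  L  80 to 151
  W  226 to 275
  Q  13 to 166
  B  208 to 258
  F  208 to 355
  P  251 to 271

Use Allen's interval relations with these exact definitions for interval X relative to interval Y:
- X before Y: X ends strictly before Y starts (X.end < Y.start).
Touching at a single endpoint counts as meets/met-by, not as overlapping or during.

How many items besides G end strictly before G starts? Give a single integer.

5

Target G = [311, 317].
B [208, 258] → before → counts.
D [283, 337] → contains → no.
E [311, 355] → started-by → no.
F [208, 355] → contains → no.
L [80, 151] → before → counts.
P [251, 271] → before → counts.
Q [13, 166] → before → counts.
W [226, 275] → before → counts.
Total: 5.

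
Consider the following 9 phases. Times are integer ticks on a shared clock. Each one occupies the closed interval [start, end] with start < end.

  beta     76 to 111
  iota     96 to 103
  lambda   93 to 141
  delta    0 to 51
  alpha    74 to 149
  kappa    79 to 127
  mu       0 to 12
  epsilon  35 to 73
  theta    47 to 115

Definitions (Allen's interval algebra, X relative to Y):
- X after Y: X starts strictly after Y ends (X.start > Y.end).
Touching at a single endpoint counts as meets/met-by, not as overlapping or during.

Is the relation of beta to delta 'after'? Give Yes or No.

beta = [76, 111], delta = [0, 51].
Actual relation of beta to delta: after.
Asked whether 'after' holds → Yes.

Yes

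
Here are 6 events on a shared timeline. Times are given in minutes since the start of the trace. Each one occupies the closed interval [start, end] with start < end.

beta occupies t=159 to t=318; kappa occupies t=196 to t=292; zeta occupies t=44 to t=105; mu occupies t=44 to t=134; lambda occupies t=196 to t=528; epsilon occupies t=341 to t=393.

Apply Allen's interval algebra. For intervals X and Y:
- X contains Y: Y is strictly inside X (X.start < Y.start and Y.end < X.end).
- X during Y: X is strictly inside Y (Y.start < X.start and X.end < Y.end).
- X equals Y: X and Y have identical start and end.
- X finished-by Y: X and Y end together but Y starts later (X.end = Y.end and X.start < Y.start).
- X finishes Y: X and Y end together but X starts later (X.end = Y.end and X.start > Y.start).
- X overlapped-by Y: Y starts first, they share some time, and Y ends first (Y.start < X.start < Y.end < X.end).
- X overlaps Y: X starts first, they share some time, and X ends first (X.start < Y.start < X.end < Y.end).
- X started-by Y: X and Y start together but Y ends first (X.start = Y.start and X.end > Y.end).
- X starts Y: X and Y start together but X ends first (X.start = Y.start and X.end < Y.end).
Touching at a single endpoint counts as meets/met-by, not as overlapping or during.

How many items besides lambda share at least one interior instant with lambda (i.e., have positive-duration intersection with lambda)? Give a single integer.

Target lambda = [t=196, t=528].
beta [t=159, t=318] → overlaps → counts.
epsilon [t=341, t=393] → during → counts.
kappa [t=196, t=292] → starts → counts.
mu [t=44, t=134] → before → no.
zeta [t=44, t=105] → before → no.
Total: 3.

3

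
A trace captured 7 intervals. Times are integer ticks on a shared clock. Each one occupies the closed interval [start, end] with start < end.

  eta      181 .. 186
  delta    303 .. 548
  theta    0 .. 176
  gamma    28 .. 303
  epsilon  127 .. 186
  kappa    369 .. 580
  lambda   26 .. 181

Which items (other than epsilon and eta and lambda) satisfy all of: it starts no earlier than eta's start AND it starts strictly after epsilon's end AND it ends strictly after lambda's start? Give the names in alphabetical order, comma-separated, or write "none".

Conditions: its start is no earlier than eta's start (X.start >= 181) AND its start is strictly after epsilon's end (X.start > 186) AND its end is strictly after lambda's start (X.end > 26).
delta: start 303 >= 181? ✓; start 303 > 186? ✓; end 548 > 26? ✓ → yes.
gamma: start 28 >= 181? ✗; start 28 > 186? ✗; end 303 > 26? ✓ → no.
kappa: start 369 >= 181? ✓; start 369 > 186? ✓; end 580 > 26? ✓ → yes.
theta: start 0 >= 181? ✗; start 0 > 186? ✗; end 176 > 26? ✓ → no.
Result: delta, kappa.

delta, kappa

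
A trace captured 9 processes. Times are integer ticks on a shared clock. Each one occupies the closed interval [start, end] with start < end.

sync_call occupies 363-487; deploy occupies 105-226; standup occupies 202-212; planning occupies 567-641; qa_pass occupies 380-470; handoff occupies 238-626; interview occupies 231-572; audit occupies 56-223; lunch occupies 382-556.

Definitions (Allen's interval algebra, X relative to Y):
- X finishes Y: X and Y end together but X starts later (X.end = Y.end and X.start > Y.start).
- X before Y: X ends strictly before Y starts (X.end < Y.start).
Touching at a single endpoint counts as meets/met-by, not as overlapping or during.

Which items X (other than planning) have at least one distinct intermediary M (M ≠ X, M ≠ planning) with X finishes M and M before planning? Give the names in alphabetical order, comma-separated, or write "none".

Target planning = [567, 641].
Intermediaries M with M before planning: audit, deploy, lunch, qa_pass, standup, sync_call.
Via audit — items with X finishes audit: none.
Via deploy — items with X finishes deploy: none.
Via lunch — items with X finishes lunch: none.
Via qa_pass — items with X finishes qa_pass: none.
Via standup — items with X finishes standup: none.
Via sync_call — items with X finishes sync_call: none.
Union: none.

none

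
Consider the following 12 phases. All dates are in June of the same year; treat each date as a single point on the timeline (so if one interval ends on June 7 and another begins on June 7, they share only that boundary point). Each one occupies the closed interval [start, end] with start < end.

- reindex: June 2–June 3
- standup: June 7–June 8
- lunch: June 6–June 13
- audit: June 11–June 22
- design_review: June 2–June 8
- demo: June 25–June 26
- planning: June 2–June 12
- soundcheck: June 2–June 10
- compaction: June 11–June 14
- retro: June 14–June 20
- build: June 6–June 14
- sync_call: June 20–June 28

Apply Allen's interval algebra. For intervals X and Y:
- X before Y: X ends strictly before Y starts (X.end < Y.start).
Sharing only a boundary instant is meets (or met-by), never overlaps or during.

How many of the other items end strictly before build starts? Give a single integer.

1

Target build = [June 6, June 14].
audit [June 11, June 22] → overlapped-by → no.
compaction [June 11, June 14] → finishes → no.
demo [June 25, June 26] → after → no.
design_review [June 2, June 8] → overlaps → no.
lunch [June 6, June 13] → starts → no.
planning [June 2, June 12] → overlaps → no.
reindex [June 2, June 3] → before → counts.
retro [June 14, June 20] → met-by → no.
soundcheck [June 2, June 10] → overlaps → no.
standup [June 7, June 8] → during → no.
sync_call [June 20, June 28] → after → no.
Total: 1.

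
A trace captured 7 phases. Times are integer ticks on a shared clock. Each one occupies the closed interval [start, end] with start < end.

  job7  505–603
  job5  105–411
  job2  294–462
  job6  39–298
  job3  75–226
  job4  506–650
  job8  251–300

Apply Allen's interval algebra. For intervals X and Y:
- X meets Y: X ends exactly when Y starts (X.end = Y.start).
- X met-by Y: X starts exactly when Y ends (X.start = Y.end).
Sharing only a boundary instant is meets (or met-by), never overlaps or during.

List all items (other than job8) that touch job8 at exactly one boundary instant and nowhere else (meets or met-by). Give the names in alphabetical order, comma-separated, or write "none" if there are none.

Target job8 = [251, 300].
job2 [294, 462] → overlapped-by → no.
job3 [75, 226] → before → no.
job4 [506, 650] → after → no.
job5 [105, 411] → contains → no.
job6 [39, 298] → overlaps → no.
job7 [505, 603] → after → no.
Result: none.

none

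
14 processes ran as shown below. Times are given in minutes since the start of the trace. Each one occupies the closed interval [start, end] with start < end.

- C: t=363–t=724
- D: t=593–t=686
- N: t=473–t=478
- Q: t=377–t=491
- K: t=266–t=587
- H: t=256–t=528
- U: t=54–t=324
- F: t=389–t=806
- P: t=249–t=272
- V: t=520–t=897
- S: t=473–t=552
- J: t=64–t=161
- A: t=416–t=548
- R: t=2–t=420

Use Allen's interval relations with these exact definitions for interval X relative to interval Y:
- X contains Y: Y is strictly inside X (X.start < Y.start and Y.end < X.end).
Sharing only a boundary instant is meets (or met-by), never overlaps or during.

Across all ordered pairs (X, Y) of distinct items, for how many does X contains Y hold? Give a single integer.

23

Checking all 182 ordered pairs for relation 'contains'; matching pairs in alphabetical order:
(A, N): A contains N ✓
(C, A): C contains A ✓
(C, D): C contains D ✓
(C, N): C contains N ✓
(C, Q): C contains Q ✓
(C, S): C contains S ✓
(F, A): F contains A ✓
(F, D): F contains D ✓
(F, N): F contains N ✓
(F, S): F contains S ✓
(H, N): H contains N ✓
(H, Q): H contains Q ✓
(K, A): K contains A ✓
(K, N): K contains N ✓
(K, Q): K contains Q ✓
(K, S): K contains S ✓
(Q, N): Q contains N ✓
(R, J): R contains J ✓
(R, P): R contains P ✓
(R, U): R contains U ✓
(U, J): U contains J ✓
(U, P): U contains P ✓
(V, D): V contains D ✓
Count: 23.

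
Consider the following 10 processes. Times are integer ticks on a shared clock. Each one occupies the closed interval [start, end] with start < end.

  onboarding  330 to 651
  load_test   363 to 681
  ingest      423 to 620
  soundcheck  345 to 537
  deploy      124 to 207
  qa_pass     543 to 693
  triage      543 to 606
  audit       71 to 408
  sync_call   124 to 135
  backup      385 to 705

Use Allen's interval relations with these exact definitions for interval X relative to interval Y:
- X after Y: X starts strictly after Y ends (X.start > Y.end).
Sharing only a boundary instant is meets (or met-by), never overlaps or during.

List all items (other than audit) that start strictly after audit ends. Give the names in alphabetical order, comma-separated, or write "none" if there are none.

ingest, qa_pass, triage

Target audit = [71, 408].
backup [385, 705] → overlapped-by → no.
deploy [124, 207] → during → no.
ingest [423, 620] → after → yes.
load_test [363, 681] → overlapped-by → no.
onboarding [330, 651] → overlapped-by → no.
qa_pass [543, 693] → after → yes.
soundcheck [345, 537] → overlapped-by → no.
sync_call [124, 135] → during → no.
triage [543, 606] → after → yes.
Result: ingest, qa_pass, triage.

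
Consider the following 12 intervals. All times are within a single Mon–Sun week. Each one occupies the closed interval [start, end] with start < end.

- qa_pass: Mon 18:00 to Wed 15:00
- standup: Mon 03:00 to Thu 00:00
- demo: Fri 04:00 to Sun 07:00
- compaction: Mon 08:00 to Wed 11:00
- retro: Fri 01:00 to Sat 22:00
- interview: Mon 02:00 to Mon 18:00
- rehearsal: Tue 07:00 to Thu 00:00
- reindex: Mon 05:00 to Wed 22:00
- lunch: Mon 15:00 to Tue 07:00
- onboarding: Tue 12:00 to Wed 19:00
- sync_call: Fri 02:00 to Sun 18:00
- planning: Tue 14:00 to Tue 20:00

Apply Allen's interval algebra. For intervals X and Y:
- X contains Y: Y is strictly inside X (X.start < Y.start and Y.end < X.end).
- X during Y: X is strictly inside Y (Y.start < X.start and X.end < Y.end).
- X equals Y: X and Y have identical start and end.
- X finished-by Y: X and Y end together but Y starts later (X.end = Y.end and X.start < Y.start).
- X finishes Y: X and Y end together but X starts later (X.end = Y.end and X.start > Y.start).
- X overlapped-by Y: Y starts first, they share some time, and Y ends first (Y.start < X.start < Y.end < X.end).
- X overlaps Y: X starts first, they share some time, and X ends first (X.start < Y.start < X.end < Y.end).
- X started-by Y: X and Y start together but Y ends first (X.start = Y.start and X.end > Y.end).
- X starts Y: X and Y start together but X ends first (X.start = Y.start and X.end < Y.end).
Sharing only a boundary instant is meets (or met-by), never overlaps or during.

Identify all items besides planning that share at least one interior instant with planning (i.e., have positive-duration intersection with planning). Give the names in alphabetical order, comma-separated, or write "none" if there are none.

Target planning = [Tue 14:00, Tue 20:00].
compaction [Mon 08:00, Wed 11:00] → contains → yes.
demo [Fri 04:00, Sun 07:00] → after → no.
interview [Mon 02:00, Mon 18:00] → before → no.
lunch [Mon 15:00, Tue 07:00] → before → no.
onboarding [Tue 12:00, Wed 19:00] → contains → yes.
qa_pass [Mon 18:00, Wed 15:00] → contains → yes.
rehearsal [Tue 07:00, Thu 00:00] → contains → yes.
reindex [Mon 05:00, Wed 22:00] → contains → yes.
retro [Fri 01:00, Sat 22:00] → after → no.
standup [Mon 03:00, Thu 00:00] → contains → yes.
sync_call [Fri 02:00, Sun 18:00] → after → no.
Result: compaction, onboarding, qa_pass, rehearsal, reindex, standup.

compaction, onboarding, qa_pass, rehearsal, reindex, standup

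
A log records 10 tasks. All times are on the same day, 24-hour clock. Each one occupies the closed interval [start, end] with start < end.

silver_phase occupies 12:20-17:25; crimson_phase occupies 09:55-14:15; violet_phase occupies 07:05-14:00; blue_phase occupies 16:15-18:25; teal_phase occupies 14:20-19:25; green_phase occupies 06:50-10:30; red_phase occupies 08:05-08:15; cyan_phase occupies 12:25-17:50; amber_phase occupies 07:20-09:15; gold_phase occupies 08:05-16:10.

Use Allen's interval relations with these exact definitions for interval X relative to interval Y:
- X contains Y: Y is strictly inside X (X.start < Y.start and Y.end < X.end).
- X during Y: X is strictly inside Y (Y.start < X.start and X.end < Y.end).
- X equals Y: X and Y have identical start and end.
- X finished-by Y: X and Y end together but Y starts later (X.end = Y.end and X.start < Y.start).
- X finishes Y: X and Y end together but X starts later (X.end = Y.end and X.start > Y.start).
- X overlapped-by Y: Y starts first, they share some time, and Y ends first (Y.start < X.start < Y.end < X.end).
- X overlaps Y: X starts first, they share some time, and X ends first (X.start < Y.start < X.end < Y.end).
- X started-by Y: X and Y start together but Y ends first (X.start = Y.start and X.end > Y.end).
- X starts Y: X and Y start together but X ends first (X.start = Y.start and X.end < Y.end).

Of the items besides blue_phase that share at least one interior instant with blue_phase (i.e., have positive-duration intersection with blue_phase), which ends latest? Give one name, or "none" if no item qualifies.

Target blue_phase = [16:15, 18:25].
amber_phase [07:20, 09:15] → before → excluded.
crimson_phase [09:55, 14:15] → before → excluded.
cyan_phase [12:25, 17:50] → overlaps → candidate.
gold_phase [08:05, 16:10] → before → excluded.
green_phase [06:50, 10:30] → before → excluded.
red_phase [08:05, 08:15] → before → excluded.
silver_phase [12:20, 17:25] → overlaps → candidate.
teal_phase [14:20, 19:25] → contains → candidate.
violet_phase [07:05, 14:00] → before → excluded.
Among candidates, latest end is 19:25 → teal_phase.

teal_phase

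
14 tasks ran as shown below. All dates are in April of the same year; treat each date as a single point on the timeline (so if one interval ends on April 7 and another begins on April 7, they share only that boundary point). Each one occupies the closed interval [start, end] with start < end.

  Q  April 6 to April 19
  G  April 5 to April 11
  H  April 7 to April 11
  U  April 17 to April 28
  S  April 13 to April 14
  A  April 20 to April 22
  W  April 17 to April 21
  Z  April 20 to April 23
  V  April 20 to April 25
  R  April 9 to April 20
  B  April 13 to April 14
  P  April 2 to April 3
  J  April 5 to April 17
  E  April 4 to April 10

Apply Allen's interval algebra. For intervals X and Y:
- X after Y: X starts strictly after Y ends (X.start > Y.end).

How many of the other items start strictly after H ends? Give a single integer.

Target H = [April 7, April 11].
A [April 20, April 22] → after → counts.
B [April 13, April 14] → after → counts.
E [April 4, April 10] → overlaps → no.
G [April 5, April 11] → finished-by → no.
J [April 5, April 17] → contains → no.
P [April 2, April 3] → before → no.
Q [April 6, April 19] → contains → no.
R [April 9, April 20] → overlapped-by → no.
S [April 13, April 14] → after → counts.
U [April 17, April 28] → after → counts.
V [April 20, April 25] → after → counts.
W [April 17, April 21] → after → counts.
Z [April 20, April 23] → after → counts.
Total: 7.

7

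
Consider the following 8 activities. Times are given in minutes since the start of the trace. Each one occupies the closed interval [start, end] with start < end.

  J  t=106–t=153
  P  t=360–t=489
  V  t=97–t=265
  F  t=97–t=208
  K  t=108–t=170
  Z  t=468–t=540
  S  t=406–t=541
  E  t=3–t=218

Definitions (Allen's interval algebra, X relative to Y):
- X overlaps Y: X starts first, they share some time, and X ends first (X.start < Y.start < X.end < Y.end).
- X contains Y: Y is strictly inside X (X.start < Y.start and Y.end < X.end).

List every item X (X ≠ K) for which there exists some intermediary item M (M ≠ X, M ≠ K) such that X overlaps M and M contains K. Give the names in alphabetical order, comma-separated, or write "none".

E

Target K = [t=108, t=170].
Intermediaries M with M contains K: E, F, V.
Via E — items with X overlaps E: none.
Via F — items with X overlaps F: none.
Via V — items with X overlaps V: E.
Union: E.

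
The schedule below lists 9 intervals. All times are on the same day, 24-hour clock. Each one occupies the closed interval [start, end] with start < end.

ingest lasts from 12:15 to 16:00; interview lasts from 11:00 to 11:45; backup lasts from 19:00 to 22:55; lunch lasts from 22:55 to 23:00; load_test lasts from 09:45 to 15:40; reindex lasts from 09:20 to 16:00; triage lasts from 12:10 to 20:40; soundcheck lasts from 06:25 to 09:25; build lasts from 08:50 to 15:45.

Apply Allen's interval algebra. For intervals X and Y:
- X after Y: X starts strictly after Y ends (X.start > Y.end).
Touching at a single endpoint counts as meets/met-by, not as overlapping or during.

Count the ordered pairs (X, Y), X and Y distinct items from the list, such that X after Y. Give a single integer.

Checking all 72 ordered pairs for relation 'after'; matching pairs in alphabetical order:
(backup, build): backup after build ✓
(backup, ingest): backup after ingest ✓
(backup, interview): backup after interview ✓
(backup, load_test): backup after load_test ✓
(backup, reindex): backup after reindex ✓
(backup, soundcheck): backup after soundcheck ✓
(ingest, interview): ingest after interview ✓
(ingest, soundcheck): ingest after soundcheck ✓
(interview, soundcheck): interview after soundcheck ✓
(load_test, soundcheck): load_test after soundcheck ✓
(lunch, build): lunch after build ✓
(lunch, ingest): lunch after ingest ✓
(lunch, interview): lunch after interview ✓
(lunch, load_test): lunch after load_test ✓
(lunch, reindex): lunch after reindex ✓
(lunch, soundcheck): lunch after soundcheck ✓
(lunch, triage): lunch after triage ✓
(triage, interview): triage after interview ✓
(triage, soundcheck): triage after soundcheck ✓
Count: 19.

19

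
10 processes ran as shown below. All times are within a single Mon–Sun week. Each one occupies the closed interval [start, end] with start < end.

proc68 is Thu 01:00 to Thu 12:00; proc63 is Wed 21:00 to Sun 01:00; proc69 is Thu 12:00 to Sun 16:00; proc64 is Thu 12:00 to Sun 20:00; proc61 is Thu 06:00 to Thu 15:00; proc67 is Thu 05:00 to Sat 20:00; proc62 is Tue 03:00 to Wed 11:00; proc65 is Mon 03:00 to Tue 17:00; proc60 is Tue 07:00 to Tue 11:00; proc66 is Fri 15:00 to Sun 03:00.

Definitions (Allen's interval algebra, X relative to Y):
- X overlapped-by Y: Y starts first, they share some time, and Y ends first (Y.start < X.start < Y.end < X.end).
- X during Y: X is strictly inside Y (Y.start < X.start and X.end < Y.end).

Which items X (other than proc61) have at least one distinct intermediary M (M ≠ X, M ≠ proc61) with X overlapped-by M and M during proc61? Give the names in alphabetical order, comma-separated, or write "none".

none

Target proc61 = [Thu 06:00, Thu 15:00].
Intermediaries M with M during proc61: none.
Union: none.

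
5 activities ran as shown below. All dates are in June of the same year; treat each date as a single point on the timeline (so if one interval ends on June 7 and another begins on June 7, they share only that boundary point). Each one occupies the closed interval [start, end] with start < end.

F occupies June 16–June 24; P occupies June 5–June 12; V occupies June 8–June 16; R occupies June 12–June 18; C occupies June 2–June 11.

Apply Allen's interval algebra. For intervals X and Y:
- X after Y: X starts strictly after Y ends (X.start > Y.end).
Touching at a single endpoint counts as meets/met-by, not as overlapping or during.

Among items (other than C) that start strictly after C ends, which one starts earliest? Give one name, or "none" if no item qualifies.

Target C = [June 2, June 11].
F [June 16, June 24] → after → candidate.
P [June 5, June 12] → overlapped-by → excluded.
R [June 12, June 18] → after → candidate.
V [June 8, June 16] → overlapped-by → excluded.
Among candidates, earliest start is June 12 → R.

R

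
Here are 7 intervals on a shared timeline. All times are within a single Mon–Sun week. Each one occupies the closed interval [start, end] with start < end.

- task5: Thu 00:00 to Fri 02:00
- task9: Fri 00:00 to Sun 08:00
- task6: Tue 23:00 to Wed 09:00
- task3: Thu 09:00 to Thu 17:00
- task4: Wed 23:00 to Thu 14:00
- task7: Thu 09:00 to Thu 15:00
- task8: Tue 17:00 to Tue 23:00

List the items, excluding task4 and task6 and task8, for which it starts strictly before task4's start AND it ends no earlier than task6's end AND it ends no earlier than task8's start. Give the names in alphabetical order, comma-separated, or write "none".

Conditions: its start is strictly before task4's start (X.start < Wed 23:00) AND its end is no earlier than task6's end (X.end >= Wed 09:00) AND its end is no earlier than task8's start (X.end >= Tue 17:00).
task3: start Thu 09:00 < Wed 23:00? ✗; end Thu 17:00 >= Wed 09:00? ✓; end Thu 17:00 >= Tue 17:00? ✓ → no.
task5: start Thu 00:00 < Wed 23:00? ✗; end Fri 02:00 >= Wed 09:00? ✓; end Fri 02:00 >= Tue 17:00? ✓ → no.
task7: start Thu 09:00 < Wed 23:00? ✗; end Thu 15:00 >= Wed 09:00? ✓; end Thu 15:00 >= Tue 17:00? ✓ → no.
task9: start Fri 00:00 < Wed 23:00? ✗; end Sun 08:00 >= Wed 09:00? ✓; end Sun 08:00 >= Tue 17:00? ✓ → no.
Result: none.

none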